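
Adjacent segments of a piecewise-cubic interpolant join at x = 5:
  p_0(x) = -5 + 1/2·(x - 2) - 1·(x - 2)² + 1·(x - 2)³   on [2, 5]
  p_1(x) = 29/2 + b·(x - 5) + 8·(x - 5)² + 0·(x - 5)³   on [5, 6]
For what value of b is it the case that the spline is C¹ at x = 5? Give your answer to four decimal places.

21.5000

p_0'(x) = 1/2 - 2·(x - 2) + 3·(x - 2)², so p_0'(5) = 43/2. On the right, p_1'(5) = b, so b = 43/2.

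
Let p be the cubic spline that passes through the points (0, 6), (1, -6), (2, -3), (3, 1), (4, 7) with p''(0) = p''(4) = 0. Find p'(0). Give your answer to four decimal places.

Write M_i for p''(x_i). With h_i = 1, 1, 1, 1 and divided differences Δ_i = -12, 3, 4, 6, the continuity of p' gives the tridiagonal system
  1·M_0 + 4·M_1 + 1·M_2 = 6(Δ_1 - Δ_0) = 90
  1·M_1 + 4·M_2 + 1·M_3 = 6(Δ_2 - Δ_1) = 6
  1·M_2 + 4·M_3 + 1·M_4 = 6(Δ_3 - Δ_2) = 12
Natural end conditions: M_0 = M_4 = 0.
Solving the tridiagonal system: M_0 = 0, M_1 = 669/28, M_2 = -39/7, M_3 = 123/28, M_4 = 0.
On [0, 1], p'(x) = b_0 + 2c_0·x + 3d_0·x² with b_0 = Δ_0 - h_0(2M_0 + M_1)/6 = -895/56, c_0 = M_0/2 = 0, d_0 = (M_1 - M_0)/(6h_0) = 223/56. So p'(0) = -895/56.

-15.9821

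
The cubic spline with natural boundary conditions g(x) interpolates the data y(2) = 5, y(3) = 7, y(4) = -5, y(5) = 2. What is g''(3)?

Let M_i = g''(x_i). Step sizes h_i = 1, 1, 1; slopes of the chords Δ_i = (y_(i+1) - y_i)/h_i = 2, -12, 7.
  1·M_0 + 4·M_1 + 1·M_2 = 6(Δ_1 - Δ_0) = -84
  1·M_1 + 4·M_2 + 1·M_3 = 6(Δ_2 - Δ_1) = 114
Natural end conditions: M_0 = M_3 = 0.
Forward elimination and back-substitution give M_0 = 0, M_1 = -30, M_2 = 36, M_3 = 0.

-30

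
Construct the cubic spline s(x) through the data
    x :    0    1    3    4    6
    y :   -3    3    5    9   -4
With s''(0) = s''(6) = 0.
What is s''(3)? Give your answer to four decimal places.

Let M_i = s''(x_i). Step sizes h_i = 1, 2, 1, 2; slopes of the chords Δ_i = (y_(i+1) - y_i)/h_i = 6, 1, 4, -13/2.
  1·M_0 + 6·M_1 + 2·M_2 = 6(Δ_1 - Δ_0) = -30
  2·M_1 + 6·M_2 + 1·M_3 = 6(Δ_2 - Δ_1) = 18
  1·M_2 + 6·M_3 + 2·M_4 = 6(Δ_3 - Δ_2) = -63
Natural end conditions: M_0 = M_4 = 0.
Solving: M_0 = 0, M_1 = -232/31, M_2 = 231/31, M_3 = -364/31, M_4 = 0.

7.4516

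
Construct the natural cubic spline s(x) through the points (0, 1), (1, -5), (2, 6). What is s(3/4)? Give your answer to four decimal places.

With M_i denoting the second derivative at x_i, h_i = 1, 1, and Δ_i = (y_(i+1) − y_i)/h_i = -6, 11:
  1·M_0 + 4·M_1 + 1·M_2 = 6(Δ_1 - Δ_0) = 102
Natural end conditions: M_0 = M_2 = 0.
Solving: M_0 = 0, M_1 = 51/2, M_2 = 0.
On [0, 1], s(x) = 1 - 41/4·x + 0·x² + 17/4·x³.
With x = 3/4: s(3/4) = -1253/256.

-4.8945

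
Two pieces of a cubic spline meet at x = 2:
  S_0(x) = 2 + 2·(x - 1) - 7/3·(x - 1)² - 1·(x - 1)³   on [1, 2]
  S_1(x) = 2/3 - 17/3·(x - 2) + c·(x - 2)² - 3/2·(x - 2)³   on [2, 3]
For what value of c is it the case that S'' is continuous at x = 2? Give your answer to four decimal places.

S_0''(x) = -14/3 - 6·(x - 1), so S_0''(2) = -32/3. On the right, S_1''(2) = 2c, so c = -16/3.

-5.3333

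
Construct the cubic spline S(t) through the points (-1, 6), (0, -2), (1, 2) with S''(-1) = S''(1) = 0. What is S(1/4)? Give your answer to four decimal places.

Let M_i = S''(x_i). Step sizes h_i = 1, 1; slopes of the chords Δ_i = (y_(i+1) - y_i)/h_i = -8, 4.
  1·M_0 + 4·M_1 + 1·M_2 = 6(Δ_1 - Δ_0) = 72
Natural end conditions: M_0 = M_2 = 0.
Hence M_0 = 0, M_1 = 18, M_2 = 0.
On [0, 1], S(t) = -2 - 2·t + 9·t² - 3·t³.
With t = 1/4: S(1/4) = -127/64.

-1.9844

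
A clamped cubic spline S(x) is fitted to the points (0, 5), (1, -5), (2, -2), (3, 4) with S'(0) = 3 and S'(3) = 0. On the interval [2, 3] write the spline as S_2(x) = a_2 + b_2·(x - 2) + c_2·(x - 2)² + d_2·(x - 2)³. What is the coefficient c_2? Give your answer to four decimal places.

Write M_i for S''(x_i). With h_i = 1, 1, 1 and divided differences Δ_i = -10, 3, 6, the continuity of S' gives the tridiagonal system
  1·M_0 + 4·M_1 + 1·M_2 = 6(Δ_1 - Δ_0) = 78
  1·M_1 + 4·M_2 + 1·M_3 = 6(Δ_2 - Δ_1) = 18
Clamped end conditions give two more equations: 2h_0·M_0 + h_0·M_1 = 6(Δ_0 - S'(0)) = -78 and h_2·M_2 + 2h_2·M_3 = 6(S'(3) - Δ_2) = -36.
Solving: M_0 = -278/5, M_1 = 166/5, M_2 = 4/5, M_3 = -92/5.
On [2, 3], with S_2(x) = a_2 + b_2·(x - 2) + c_2·(x - 2)² + d_2·(x - 2)³: c_2 = M_2/2 = 2/5, d_2 = (M_3 - M_2)/(6h_2) = -16/5, b_2 = Δ_2 - h_2(2M_2 + M_3)/6 = 44/5.

0.4000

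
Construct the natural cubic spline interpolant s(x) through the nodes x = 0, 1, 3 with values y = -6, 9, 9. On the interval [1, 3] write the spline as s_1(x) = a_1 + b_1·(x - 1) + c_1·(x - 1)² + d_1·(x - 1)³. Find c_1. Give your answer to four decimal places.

-7.5000

Put σ_i = s'' at the i-th knot. Here h = (1, 2) and Δ = (15, 0), so the interior equations h_(i-1)·σ_(i-1) + 2(h_(i-1)+h_i)·σ_i + h_i·σ_(i+1) = 6(Δ_i − Δ_(i-1)) read
  1·σ_0 + 6·σ_1 + 2·σ_2 = 6(Δ_1 - Δ_0) = -90
Natural end conditions: σ_0 = σ_2 = 0.
Hence σ_0 = 0, σ_1 = -15, σ_2 = 0.
On [1, 3], with s_1(x) = a_1 + b_1·(x - 1) + c_1·(x - 1)² + d_1·(x - 1)³: c_1 = σ_1/2 = -15/2, d_1 = (σ_2 - σ_1)/(6h_1) = 5/4, b_1 = Δ_1 - h_1(2σ_1 + σ_2)/6 = 10.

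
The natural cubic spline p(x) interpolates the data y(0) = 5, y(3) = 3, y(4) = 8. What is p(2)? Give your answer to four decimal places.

With m_i denoting the second derivative at x_i, h_i = 3, 1, and Δ_i = (y_(i+1) − y_i)/h_i = -2/3, 5:
  3·m_0 + 8·m_1 + 1·m_2 = 6(Δ_1 - Δ_0) = 34
Natural end conditions: m_0 = m_2 = 0.
Solving: m_0 = 0, m_1 = 17/4, m_2 = 0.
On [0, 3], p(x) = 5 - 67/24·x + 0·x² + 17/72·x³.
With x = 2: p(2) = 47/36.

1.3056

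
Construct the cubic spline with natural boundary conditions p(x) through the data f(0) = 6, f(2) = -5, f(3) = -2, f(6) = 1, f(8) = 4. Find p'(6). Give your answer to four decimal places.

Put σ_i = p'' at the i-th knot. Here h = (2, 1, 3, 2) and Δ = (-11/2, 3, 1, 3/2), so the interior equations h_(i-1)·σ_(i-1) + 2(h_(i-1)+h_i)·σ_i + h_i·σ_(i+1) = 6(Δ_i − Δ_(i-1)) read
  2·σ_0 + 6·σ_1 + 1·σ_2 = 6(Δ_1 - Δ_0) = 51
  1·σ_1 + 8·σ_2 + 3·σ_3 = 6(Δ_2 - Δ_1) = -12
  3·σ_2 + 10·σ_3 + 2·σ_4 = 6(Δ_3 - Δ_2) = 3
Natural end conditions: σ_0 = σ_4 = 0.
Forward elimination and back-substitution give σ_0 = 0, σ_1 = 1875/208, σ_2 = -321/104, σ_3 = 255/208, σ_4 = 0.
On [6, 8], p'(x) = b_3 + 2c_3·(x - 6) + 3d_3·(x - 6)² with b_3 = Δ_3 - h_3(2σ_3 + σ_4)/6 = 71/104, c_3 = σ_3/2 = 255/416, d_3 = (σ_4 - σ_3)/(6h_3) = -85/832. So p'(6) = 71/104.

0.6827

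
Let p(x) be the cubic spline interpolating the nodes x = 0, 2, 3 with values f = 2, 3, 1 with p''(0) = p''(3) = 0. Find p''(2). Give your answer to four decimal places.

-2.5000

Write M_i for p''(x_i). With h_i = 2, 1 and divided differences Δ_i = 1/2, -2, the continuity of p' gives the tridiagonal system
  2·M_0 + 6·M_1 + 1·M_2 = 6(Δ_1 - Δ_0) = -15
Natural end conditions: M_0 = M_2 = 0.
Solving the tridiagonal system: M_0 = 0, M_1 = -5/2, M_2 = 0.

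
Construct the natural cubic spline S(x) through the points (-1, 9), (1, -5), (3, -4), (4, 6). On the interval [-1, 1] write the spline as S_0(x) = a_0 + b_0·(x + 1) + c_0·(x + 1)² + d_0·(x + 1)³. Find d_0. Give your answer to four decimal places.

With M_i denoting the second derivative at x_i, h_i = 2, 2, 1, and Δ_i = (y_(i+1) − y_i)/h_i = -7, 1/2, 10:
  2·M_0 + 8·M_1 + 2·M_2 = 6(Δ_1 - Δ_0) = 45
  2·M_1 + 6·M_2 + 1·M_3 = 6(Δ_2 - Δ_1) = 57
Natural end conditions: M_0 = M_3 = 0.
Hence M_0 = 0, M_1 = 39/11, M_2 = 183/22, M_3 = 0.
On [-1, 1], with S_0(x) = a_0 + b_0·(x + 1) + c_0·(x + 1)² + d_0·(x + 1)³: c_0 = M_0/2 = 0, d_0 = (M_1 - M_0)/(6h_0) = 13/44, b_0 = Δ_0 - h_0(2M_0 + M_1)/6 = -90/11.

0.2955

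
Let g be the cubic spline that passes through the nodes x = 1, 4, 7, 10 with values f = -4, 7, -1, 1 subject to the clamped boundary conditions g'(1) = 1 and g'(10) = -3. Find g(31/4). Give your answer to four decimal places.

Put σ_i = g'' at the i-th knot. Here h = (3, 3, 3) and Δ = (11/3, -8/3, 2/3), so the interior equations h_(i-1)·σ_(i-1) + 2(h_(i-1)+h_i)·σ_i + h_i·σ_(i+1) = 6(Δ_i − Δ_(i-1)) read
  3·σ_0 + 12·σ_1 + 3·σ_2 = 6(Δ_1 - Δ_0) = -38
  3·σ_1 + 12·σ_2 + 3·σ_3 = 6(Δ_2 - Δ_1) = 20
Clamped end conditions give two more equations: 2h_0·σ_0 + h_0·σ_1 = 6(Δ_0 - g'(1)) = 16 and h_2·σ_2 + 2h_2·σ_3 = 6(g'(10) - Δ_2) = -22.
Forward elimination and back-substitution give σ_0 = 248/45, σ_1 = -256/45, σ_2 = 206/45, σ_3 = -268/45.
On [7, 10], g(x) = -1 - 14/15·(x - 7) + 103/45·(x - 7)² - 79/135·(x - 7)³.
With (x - 7) = 3/4: g(31/4) = -211/320.

-0.6594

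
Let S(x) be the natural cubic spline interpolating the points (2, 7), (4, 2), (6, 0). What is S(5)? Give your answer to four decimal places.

Let σ_i = S''(x_i). Step sizes h_i = 2, 2; slopes of the chords Δ_i = (y_(i+1) - y_i)/h_i = -5/2, -1.
  2·σ_0 + 8·σ_1 + 2·σ_2 = 6(Δ_1 - Δ_0) = 9
Natural end conditions: σ_0 = σ_2 = 0.
Hence σ_0 = 0, σ_1 = 9/8, σ_2 = 0.
On [4, 6], S(x) = 2 - 7/4·(x - 4) + 9/16·(x - 4)² - 3/32·(x - 4)³.
With (x - 4) = 1: S(5) = 23/32.

0.7188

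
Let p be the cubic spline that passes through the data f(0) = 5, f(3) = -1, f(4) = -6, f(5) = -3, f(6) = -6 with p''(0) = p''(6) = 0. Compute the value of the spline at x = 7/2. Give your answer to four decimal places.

-4.2532

Put M_i = p'' at the i-th knot. Here h = (3, 1, 1, 1) and Δ = (-2, -5, 3, -3), so the interior equations h_(i-1)·M_(i-1) + 2(h_(i-1)+h_i)·M_i + h_i·M_(i+1) = 6(Δ_i − Δ_(i-1)) read
  3·M_0 + 8·M_1 + 1·M_2 = 6(Δ_1 - Δ_0) = -18
  1·M_1 + 4·M_2 + 1·M_3 = 6(Δ_2 - Δ_1) = 48
  1·M_2 + 4·M_3 + 1·M_4 = 6(Δ_3 - Δ_2) = -36
Natural end conditions: M_0 = M_4 = 0.
Hence M_0 = 0, M_1 = -249/58, M_2 = 474/29, M_3 = -759/58, M_4 = 0.
On [3, 4], p(x) = -1 - 365/58·(x - 3) - 249/116·(x - 3)² + 399/116·(x - 3)³.
With (x - 3) = 1/2: p(7/2) = -3947/928.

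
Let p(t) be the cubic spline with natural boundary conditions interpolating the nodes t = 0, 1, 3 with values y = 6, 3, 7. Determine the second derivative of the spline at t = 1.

5

With M_i denoting the second derivative at x_i, h_i = 1, 2, and Δ_i = (y_(i+1) − y_i)/h_i = -3, 2:
  1·M_0 + 6·M_1 + 2·M_2 = 6(Δ_1 - Δ_0) = 30
Natural end conditions: M_0 = M_2 = 0.
Solving: M_0 = 0, M_1 = 5, M_2 = 0.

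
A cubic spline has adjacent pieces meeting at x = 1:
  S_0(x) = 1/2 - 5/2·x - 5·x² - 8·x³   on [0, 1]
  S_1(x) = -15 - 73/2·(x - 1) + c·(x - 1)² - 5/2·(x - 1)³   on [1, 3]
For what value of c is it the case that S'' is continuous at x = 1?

S_0''(x) = -10 - 48·x, so S_0''(1) = -58. On the right, S_1''(1) = 2c, so c = -29.

-29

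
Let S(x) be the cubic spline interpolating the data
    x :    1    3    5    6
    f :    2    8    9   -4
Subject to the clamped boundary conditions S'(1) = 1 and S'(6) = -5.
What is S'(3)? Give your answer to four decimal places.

5.3696

Write m_i for S''(x_i). With h_i = 2, 2, 1 and divided differences Δ_i = 3, 1/2, -13, the continuity of S' gives the tridiagonal system
  2·m_0 + 8·m_1 + 2·m_2 = 6(Δ_1 - Δ_0) = -15
  2·m_1 + 6·m_2 + 1·m_3 = 6(Δ_2 - Δ_1) = -81
Clamped end conditions give two more equations: 2h_0·m_0 + h_0·m_1 = 6(Δ_0 - S'(1)) = 12 and h_2·m_2 + 2h_2·m_3 = 6(S'(6) - Δ_2) = 48.
Hence m_0 = 75/46, m_1 = 63/23, m_2 = -462/23, m_3 = 783/23.
On [3, 5], S'(x) = b_1 + 2c_1·(x - 3) + 3d_1·(x - 3)² with b_1 = Δ_1 - h_1(2m_1 + m_2)/6 = 247/46, c_1 = m_1/2 = 63/46, d_1 = (m_2 - m_1)/(6h_1) = -175/92. So S'(3) = 247/46.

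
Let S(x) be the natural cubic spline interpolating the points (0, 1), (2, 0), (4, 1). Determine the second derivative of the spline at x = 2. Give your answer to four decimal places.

0.7500

Let σ_i = S''(x_i). Step sizes h_i = 2, 2; slopes of the chords Δ_i = (y_(i+1) - y_i)/h_i = -1/2, 1/2.
  2·σ_0 + 8·σ_1 + 2·σ_2 = 6(Δ_1 - Δ_0) = 6
Natural end conditions: σ_0 = σ_2 = 0.
Forward elimination and back-substitution give σ_0 = 0, σ_1 = 3/4, σ_2 = 0.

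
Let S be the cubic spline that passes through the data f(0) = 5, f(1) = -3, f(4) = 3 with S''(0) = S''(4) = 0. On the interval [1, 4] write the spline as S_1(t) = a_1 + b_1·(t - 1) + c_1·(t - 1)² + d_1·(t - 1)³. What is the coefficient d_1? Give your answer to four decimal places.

-0.4167

Let m_i = S''(x_i). Step sizes h_i = 1, 3; slopes of the chords Δ_i = (y_(i+1) - y_i)/h_i = -8, 2.
  1·m_0 + 8·m_1 + 3·m_2 = 6(Δ_1 - Δ_0) = 60
Natural end conditions: m_0 = m_2 = 0.
Solving: m_0 = 0, m_1 = 15/2, m_2 = 0.
On [1, 4], with S_1(t) = a_1 + b_1·(t - 1) + c_1·(t - 1)² + d_1·(t - 1)³: c_1 = m_1/2 = 15/4, d_1 = (m_2 - m_1)/(6h_1) = -5/12, b_1 = Δ_1 - h_1(2m_1 + m_2)/6 = -11/2.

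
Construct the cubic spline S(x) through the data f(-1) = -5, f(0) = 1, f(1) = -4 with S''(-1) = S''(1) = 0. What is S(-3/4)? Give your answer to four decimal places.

-2.8555

Put σ_i = S'' at the i-th knot. Here h = (1, 1) and Δ = (6, -5), so the interior equations h_(i-1)·σ_(i-1) + 2(h_(i-1)+h_i)·σ_i + h_i·σ_(i+1) = 6(Δ_i − Δ_(i-1)) read
  1·σ_0 + 4·σ_1 + 1·σ_2 = 6(Δ_1 - Δ_0) = -66
Natural end conditions: σ_0 = σ_2 = 0.
Solving: σ_0 = 0, σ_1 = -33/2, σ_2 = 0.
On [-1, 0], S(x) = -5 + 35/4·(x + 1) + 0·(x + 1)² - 11/4·(x + 1)³.
With (x + 1) = 1/4: S(-3/4) = -731/256.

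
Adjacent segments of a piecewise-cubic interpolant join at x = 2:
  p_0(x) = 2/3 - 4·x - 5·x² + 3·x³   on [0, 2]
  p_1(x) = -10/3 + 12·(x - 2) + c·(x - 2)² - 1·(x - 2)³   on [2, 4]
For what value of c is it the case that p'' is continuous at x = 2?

13

p_0''(x) = -10 + 18·x, so p_0''(2) = 26. On the right, p_1''(2) = 2c, so c = 13.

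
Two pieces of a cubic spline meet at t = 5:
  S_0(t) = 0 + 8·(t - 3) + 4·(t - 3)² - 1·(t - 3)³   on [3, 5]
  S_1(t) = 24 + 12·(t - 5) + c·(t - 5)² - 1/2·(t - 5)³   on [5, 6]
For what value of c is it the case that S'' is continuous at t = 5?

S_0''(t) = 8 - 6·(t - 3), so S_0''(5) = -4. On the right, S_1''(5) = 2c, so c = -2.

-2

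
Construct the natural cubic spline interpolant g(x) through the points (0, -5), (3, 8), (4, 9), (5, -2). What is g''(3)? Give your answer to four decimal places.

Write σ_i for g''(x_i). With h_i = 3, 1, 1 and divided differences Δ_i = 13/3, 1, -11, the continuity of g' gives the tridiagonal system
  3·σ_0 + 8·σ_1 + 1·σ_2 = 6(Δ_1 - Δ_0) = -20
  1·σ_1 + 4·σ_2 + 1·σ_3 = 6(Δ_2 - Δ_1) = -72
Natural end conditions: σ_0 = σ_3 = 0.
Hence σ_0 = 0, σ_1 = -8/31, σ_2 = -556/31, σ_3 = 0.

-0.2581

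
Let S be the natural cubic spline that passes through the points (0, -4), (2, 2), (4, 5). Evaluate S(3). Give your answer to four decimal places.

Let σ_i = S''(x_i). Step sizes h_i = 2, 2; slopes of the chords Δ_i = (y_(i+1) - y_i)/h_i = 3, 3/2.
  2·σ_0 + 8·σ_1 + 2·σ_2 = 6(Δ_1 - Δ_0) = -9
Natural end conditions: σ_0 = σ_2 = 0.
Solving the tridiagonal system: σ_0 = 0, σ_1 = -9/8, σ_2 = 0.
On [2, 4], S(x) = 2 + 9/4·(x - 2) - 9/16·(x - 2)² + 3/32·(x - 2)³.
With (x - 2) = 1: S(3) = 121/32.

3.7813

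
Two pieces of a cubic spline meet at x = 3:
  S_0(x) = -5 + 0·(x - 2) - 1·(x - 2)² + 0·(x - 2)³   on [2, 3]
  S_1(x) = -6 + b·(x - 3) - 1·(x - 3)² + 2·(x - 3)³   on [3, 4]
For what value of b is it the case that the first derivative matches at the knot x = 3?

S_0'(x) = 0 - 2·(x - 2) + 0·(x - 2)², so S_0'(3) = -2. On the right, S_1'(3) = b, so b = -2.

-2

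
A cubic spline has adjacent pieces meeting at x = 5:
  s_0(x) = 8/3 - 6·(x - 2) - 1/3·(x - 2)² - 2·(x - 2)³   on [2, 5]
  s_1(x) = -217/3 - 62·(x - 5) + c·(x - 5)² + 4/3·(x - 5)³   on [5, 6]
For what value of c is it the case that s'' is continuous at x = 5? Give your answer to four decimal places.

s_0''(x) = -2/3 - 12·(x - 2), so s_0''(5) = -110/3. On the right, s_1''(5) = 2c, so c = -55/3.

-18.3333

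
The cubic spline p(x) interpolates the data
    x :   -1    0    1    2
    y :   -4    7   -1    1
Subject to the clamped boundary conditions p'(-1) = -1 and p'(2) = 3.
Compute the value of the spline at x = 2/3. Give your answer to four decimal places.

2.3037

Write m_i for p''(x_i). With h_i = 1, 1, 1 and divided differences Δ_i = 11, -8, 2, the continuity of p' gives the tridiagonal system
  1·m_0 + 4·m_1 + 1·m_2 = 6(Δ_1 - Δ_0) = -114
  1·m_1 + 4·m_2 + 1·m_3 = 6(Δ_2 - Δ_1) = 60
Clamped end conditions give two more equations: 2h_0·m_0 + h_0·m_1 = 6(Δ_0 - p'(-1)) = 72 and h_2·m_2 + 2h_2·m_3 = 6(p'(2) - Δ_2) = 6.
Hence m_0 = 928/15, m_1 = -776/15, m_2 = 466/15, m_3 = -188/15.
On [0, 1], p(x) = 7 + 61/15·x - 388/15·x² + 69/5·x³.
With x = 2/3: p(2/3) = 311/135.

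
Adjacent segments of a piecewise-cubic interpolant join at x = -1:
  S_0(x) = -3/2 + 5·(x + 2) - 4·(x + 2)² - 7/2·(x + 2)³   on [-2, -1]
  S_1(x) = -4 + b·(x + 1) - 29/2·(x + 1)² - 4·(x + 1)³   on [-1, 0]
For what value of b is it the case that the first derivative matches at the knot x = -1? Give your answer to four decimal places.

-13.5000

S_0'(x) = 5 - 8·(x + 2) - 21/2·(x + 2)², so S_0'(-1) = -27/2. On the right, S_1'(-1) = b, so b = -27/2.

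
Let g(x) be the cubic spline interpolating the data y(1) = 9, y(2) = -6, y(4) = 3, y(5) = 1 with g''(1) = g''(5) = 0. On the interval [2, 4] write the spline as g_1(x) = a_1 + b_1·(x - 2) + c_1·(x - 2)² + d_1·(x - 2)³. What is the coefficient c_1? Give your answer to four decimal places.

With σ_i denoting the second derivative at x_i, h_i = 1, 2, 1, and Δ_i = (y_(i+1) − y_i)/h_i = -15, 9/2, -2:
  1·σ_0 + 6·σ_1 + 2·σ_2 = 6(Δ_1 - Δ_0) = 117
  2·σ_1 + 6·σ_2 + 1·σ_3 = 6(Δ_2 - Δ_1) = -39
Natural end conditions: σ_0 = σ_3 = 0.
Forward elimination and back-substitution give σ_0 = 0, σ_1 = 195/8, σ_2 = -117/8, σ_3 = 0.
On [2, 4], with g_1(x) = a_1 + b_1·(x - 2) + c_1·(x - 2)² + d_1·(x - 2)³: c_1 = σ_1/2 = 195/16, d_1 = (σ_2 - σ_1)/(6h_1) = -13/4, b_1 = Δ_1 - h_1(2σ_1 + σ_2)/6 = -55/8.

12.1875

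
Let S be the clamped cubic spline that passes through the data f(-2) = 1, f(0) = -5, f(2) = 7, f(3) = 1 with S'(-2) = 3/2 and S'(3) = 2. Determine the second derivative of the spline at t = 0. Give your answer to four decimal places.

16.3261

Put M_i = S'' at the i-th knot. Here h = (2, 2, 1) and Δ = (-3, 6, -6), so the interior equations h_(i-1)·M_(i-1) + 2(h_(i-1)+h_i)·M_i + h_i·M_(i+1) = 6(Δ_i − Δ_(i-1)) read
  2·M_0 + 8·M_1 + 2·M_2 = 6(Δ_1 - Δ_0) = 54
  2·M_1 + 6·M_2 + 1·M_3 = 6(Δ_2 - Δ_1) = -72
Clamped end conditions give two more equations: 2h_0·M_0 + h_0·M_1 = 6(Δ_0 - S'(-2)) = -27 and h_2·M_2 + 2h_2·M_3 = 6(S'(3) - Δ_2) = 48.
Solving the tridiagonal system: M_0 = -343/23, M_1 = 751/46, M_2 = -538/23, M_3 = 821/23.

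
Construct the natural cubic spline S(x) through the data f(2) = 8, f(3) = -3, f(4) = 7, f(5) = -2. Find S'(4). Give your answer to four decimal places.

3.9333

Let m_i = S''(x_i). Step sizes h_i = 1, 1, 1; slopes of the chords Δ_i = (y_(i+1) - y_i)/h_i = -11, 10, -9.
  1·m_0 + 4·m_1 + 1·m_2 = 6(Δ_1 - Δ_0) = 126
  1·m_1 + 4·m_2 + 1·m_3 = 6(Δ_2 - Δ_1) = -114
Natural end conditions: m_0 = m_3 = 0.
Forward elimination and back-substitution give m_0 = 0, m_1 = 206/5, m_2 = -194/5, m_3 = 0.
On [4, 5], S'(x) = b_2 + 2c_2·(x - 4) + 3d_2·(x - 4)² with b_2 = Δ_2 - h_2(2m_2 + m_3)/6 = 59/15, c_2 = m_2/2 = -97/5, d_2 = (m_3 - m_2)/(6h_2) = 97/15. So S'(4) = 59/15.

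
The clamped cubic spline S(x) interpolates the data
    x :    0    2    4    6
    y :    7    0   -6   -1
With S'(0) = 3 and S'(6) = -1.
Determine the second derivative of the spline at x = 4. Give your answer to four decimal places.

5.7667

With σ_i denoting the second derivative at x_i, h_i = 2, 2, 2, and Δ_i = (y_(i+1) − y_i)/h_i = -7/2, -3, 5/2:
  2·σ_0 + 8·σ_1 + 2·σ_2 = 6(Δ_1 - Δ_0) = 3
  2·σ_1 + 8·σ_2 + 2·σ_3 = 6(Δ_2 - Δ_1) = 33
Clamped end conditions give two more equations: 2h_0·σ_0 + h_0·σ_1 = 6(Δ_0 - S'(0)) = -39 and h_2·σ_2 + 2h_2·σ_3 = 6(S'(6) - Δ_2) = -21.
Solving: σ_0 = -158/15, σ_1 = 47/30, σ_2 = 173/30, σ_3 = -122/15.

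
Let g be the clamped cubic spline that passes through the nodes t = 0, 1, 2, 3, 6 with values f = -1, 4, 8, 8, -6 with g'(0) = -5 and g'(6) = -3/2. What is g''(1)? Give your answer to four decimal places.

Let m_i = g''(x_i). Step sizes h_i = 1, 1, 1, 3; slopes of the chords Δ_i = (y_(i+1) - y_i)/h_i = 5, 4, 0, -14/3.
  1·m_0 + 4·m_1 + 1·m_2 = 6(Δ_1 - Δ_0) = -6
  1·m_1 + 4·m_2 + 1·m_3 = 6(Δ_2 - Δ_1) = -24
  1·m_2 + 8·m_3 + 3·m_4 = 6(Δ_3 - Δ_2) = -28
Clamped end conditions give two more equations: 2h_0·m_0 + h_0·m_1 = 6(Δ_0 - g'(0)) = 60 and h_3·m_3 + 2h_3·m_4 = 6(g'(6) - Δ_3) = 19.
Hence m_0 = 3761/108, m_1 = -521/54, m_2 = -241/108, m_3 = -293/54, m_4 = 635/108.

-9.6481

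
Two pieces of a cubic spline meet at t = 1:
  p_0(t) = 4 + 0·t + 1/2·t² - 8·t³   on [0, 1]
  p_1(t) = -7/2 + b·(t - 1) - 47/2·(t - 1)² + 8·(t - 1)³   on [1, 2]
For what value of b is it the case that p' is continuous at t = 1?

p_0'(t) = 0 + 1·t - 24·t², so p_0'(1) = -23. On the right, p_1'(1) = b, so b = -23.

-23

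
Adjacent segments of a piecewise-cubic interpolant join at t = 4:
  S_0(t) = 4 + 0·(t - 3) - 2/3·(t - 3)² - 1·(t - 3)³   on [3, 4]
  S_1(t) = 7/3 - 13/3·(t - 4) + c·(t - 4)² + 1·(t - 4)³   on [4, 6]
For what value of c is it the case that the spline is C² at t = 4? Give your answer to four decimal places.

S_0''(t) = -4/3 - 6·(t - 3), so S_0''(4) = -22/3. On the right, S_1''(4) = 2c, so c = -11/3.

-3.6667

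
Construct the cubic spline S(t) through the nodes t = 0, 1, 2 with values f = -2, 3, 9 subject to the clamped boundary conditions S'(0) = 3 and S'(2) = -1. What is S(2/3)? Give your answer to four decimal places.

With M_i denoting the second derivative at x_i, h_i = 1, 1, and Δ_i = (y_(i+1) − y_i)/h_i = 5, 6:
  1·M_0 + 4·M_1 + 1·M_2 = 6(Δ_1 - Δ_0) = 6
Clamped end conditions give two more equations: 2h_0·M_0 + h_0·M_1 = 6(Δ_0 - S'(0)) = 12 and h_1·M_1 + 2h_1·M_2 = 6(S'(2) - Δ_1) = -42.
Forward elimination and back-substitution give M_0 = 5/2, M_1 = 7, M_2 = -49/2.
On [0, 1], S(t) = -2 + 3·t + 5/4·t² + 3/4·t³.
With t = 2/3: S(2/3) = 7/9.

0.7778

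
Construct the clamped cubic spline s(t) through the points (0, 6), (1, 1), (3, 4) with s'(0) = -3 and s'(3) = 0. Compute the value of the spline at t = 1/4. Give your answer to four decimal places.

Put M_i = s'' at the i-th knot. Here h = (1, 2) and Δ = (-5, 3/2), so the interior equations h_(i-1)·M_(i-1) + 2(h_(i-1)+h_i)·M_i + h_i·M_(i+1) = 6(Δ_i − Δ_(i-1)) read
  1·M_0 + 6·M_1 + 2·M_2 = 6(Δ_1 - Δ_0) = 39
Clamped end conditions give two more equations: 2h_0·M_0 + h_0·M_1 = 6(Δ_0 - s'(0)) = -12 and h_1·M_1 + 2h_1·M_2 = 6(s'(3) - Δ_1) = -9.
Solving: M_0 = -23/2, M_1 = 11, M_2 = -31/4.
On [0, 1], s(t) = 6 - 3·t - 23/4·t² + 15/4·t³.
With t = 1/4: s(1/4) = 1267/256.

4.9492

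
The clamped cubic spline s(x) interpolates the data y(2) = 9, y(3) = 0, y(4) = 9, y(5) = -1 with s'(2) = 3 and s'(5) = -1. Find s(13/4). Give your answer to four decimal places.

1.3281

Put M_i = s'' at the i-th knot. Here h = (1, 1, 1) and Δ = (-9, 9, -10), so the interior equations h_(i-1)·M_(i-1) + 2(h_(i-1)+h_i)·M_i + h_i·M_(i+1) = 6(Δ_i − Δ_(i-1)) read
  1·M_0 + 4·M_1 + 1·M_2 = 6(Δ_1 - Δ_0) = 108
  1·M_1 + 4·M_2 + 1·M_3 = 6(Δ_2 - Δ_1) = -114
Clamped end conditions give two more equations: 2h_0·M_0 + h_0·M_1 = 6(Δ_0 - s'(2)) = -72 and h_2·M_2 + 2h_2·M_3 = 6(s'(5) - Δ_2) = 54.
Solving the tridiagonal system: M_0 = -194/3, M_1 = 172/3, M_2 = -170/3, M_3 = 166/3.
On [3, 4], s(x) = 0 - 2/3·(x - 3) + 86/3·(x - 3)² - 19·(x - 3)³.
With (x - 3) = 1/4: s(13/4) = 85/64.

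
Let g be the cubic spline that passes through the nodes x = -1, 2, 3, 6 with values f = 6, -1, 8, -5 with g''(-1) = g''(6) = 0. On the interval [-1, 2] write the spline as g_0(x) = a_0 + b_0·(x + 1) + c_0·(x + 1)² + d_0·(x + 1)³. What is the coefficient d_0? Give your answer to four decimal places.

0.5503

Put M_i = g'' at the i-th knot. Here h = (3, 1, 3) and Δ = (-7/3, 9, -13/3), so the interior equations h_(i-1)·M_(i-1) + 2(h_(i-1)+h_i)·M_i + h_i·M_(i+1) = 6(Δ_i − Δ_(i-1)) read
  3·M_0 + 8·M_1 + 1·M_2 = 6(Δ_1 - Δ_0) = 68
  1·M_1 + 8·M_2 + 3·M_3 = 6(Δ_2 - Δ_1) = -80
Natural end conditions: M_0 = M_3 = 0.
Solving: M_0 = 0, M_1 = 208/21, M_2 = -236/21, M_3 = 0.
On [-1, 2], with g_0(x) = a_0 + b_0·(x + 1) + c_0·(x + 1)² + d_0·(x + 1)³: c_0 = M_0/2 = 0, d_0 = (M_1 - M_0)/(6h_0) = 104/189, b_0 = Δ_0 - h_0(2M_0 + M_1)/6 = -51/7.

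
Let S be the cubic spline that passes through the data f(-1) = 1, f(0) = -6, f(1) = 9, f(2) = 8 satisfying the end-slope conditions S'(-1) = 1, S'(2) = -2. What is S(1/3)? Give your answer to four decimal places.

-2.3926

Write M_i for S''(x_i). With h_i = 1, 1, 1 and divided differences Δ_i = -7, 15, -1, the continuity of S' gives the tridiagonal system
  1·M_0 + 4·M_1 + 1·M_2 = 6(Δ_1 - Δ_0) = 132
  1·M_1 + 4·M_2 + 1·M_3 = 6(Δ_2 - Δ_1) = -96
Clamped end conditions give two more equations: 2h_0·M_0 + h_0·M_1 = 6(Δ_0 - S'(-1)) = -48 and h_2·M_2 + 2h_2·M_3 = 6(S'(2) - Δ_2) = -6.
Hence M_0 = -262/5, M_1 = 284/5, M_2 = -214/5, M_3 = 92/5.
On [0, 1], S(x) = -6 + 16/5·x + 142/5·x² - 83/5·x³.
With x = 1/3: S(1/3) = -323/135.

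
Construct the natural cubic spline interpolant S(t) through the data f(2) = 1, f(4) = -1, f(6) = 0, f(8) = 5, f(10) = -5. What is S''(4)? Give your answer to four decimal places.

0.3750

Put m_i = S'' at the i-th knot. Here h = (2, 2, 2, 2) and Δ = (-1, 1/2, 5/2, -5), so the interior equations h_(i-1)·m_(i-1) + 2(h_(i-1)+h_i)·m_i + h_i·m_(i+1) = 6(Δ_i − Δ_(i-1)) read
  2·m_0 + 8·m_1 + 2·m_2 = 6(Δ_1 - Δ_0) = 9
  2·m_1 + 8·m_2 + 2·m_3 = 6(Δ_2 - Δ_1) = 12
  2·m_2 + 8·m_3 + 2·m_4 = 6(Δ_3 - Δ_2) = -45
Natural end conditions: m_0 = m_4 = 0.
Solving: m_0 = 0, m_1 = 3/8, m_2 = 3, m_3 = -51/8, m_4 = 0.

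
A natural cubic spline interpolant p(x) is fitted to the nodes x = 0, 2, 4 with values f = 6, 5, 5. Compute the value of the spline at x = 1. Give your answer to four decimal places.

5.4063

Put σ_i = p'' at the i-th knot. Here h = (2, 2) and Δ = (-1/2, 0), so the interior equations h_(i-1)·σ_(i-1) + 2(h_(i-1)+h_i)·σ_i + h_i·σ_(i+1) = 6(Δ_i − Δ_(i-1)) read
  2·σ_0 + 8·σ_1 + 2·σ_2 = 6(Δ_1 - Δ_0) = 3
Natural end conditions: σ_0 = σ_2 = 0.
Forward elimination and back-substitution give σ_0 = 0, σ_1 = 3/8, σ_2 = 0.
On [0, 2], p(x) = 6 - 5/8·x + 0·x² + 1/32·x³.
With x = 1: p(1) = 173/32.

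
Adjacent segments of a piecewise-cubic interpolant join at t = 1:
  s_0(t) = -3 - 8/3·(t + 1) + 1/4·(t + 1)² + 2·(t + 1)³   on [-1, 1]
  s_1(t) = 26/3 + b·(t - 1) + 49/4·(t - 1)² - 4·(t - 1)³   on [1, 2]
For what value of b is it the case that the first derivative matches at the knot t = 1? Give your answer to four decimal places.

s_0'(t) = -8/3 + 1/2·(t + 1) + 6·(t + 1)², so s_0'(1) = 67/3. On the right, s_1'(1) = b, so b = 67/3.

22.3333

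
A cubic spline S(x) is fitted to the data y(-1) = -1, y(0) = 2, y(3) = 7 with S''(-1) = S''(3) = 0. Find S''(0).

Write m_i for S''(x_i). With h_i = 1, 3 and divided differences Δ_i = 3, 5/3, the continuity of S' gives the tridiagonal system
  1·m_0 + 8·m_1 + 3·m_2 = 6(Δ_1 - Δ_0) = -8
Natural end conditions: m_0 = m_2 = 0.
Solving: m_0 = 0, m_1 = -1, m_2 = 0.

-1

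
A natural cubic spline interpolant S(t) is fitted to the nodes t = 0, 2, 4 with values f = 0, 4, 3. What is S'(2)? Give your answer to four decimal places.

With m_i denoting the second derivative at x_i, h_i = 2, 2, and Δ_i = (y_(i+1) − y_i)/h_i = 2, -1/2:
  2·m_0 + 8·m_1 + 2·m_2 = 6(Δ_1 - Δ_0) = -15
Natural end conditions: m_0 = m_2 = 0.
Solving the tridiagonal system: m_0 = 0, m_1 = -15/8, m_2 = 0.
On [2, 4], S'(t) = b_1 + 2c_1·(t - 2) + 3d_1·(t - 2)² with b_1 = Δ_1 - h_1(2m_1 + m_2)/6 = 3/4, c_1 = m_1/2 = -15/16, d_1 = (m_2 - m_1)/(6h_1) = 5/32. So S'(2) = 3/4.

0.7500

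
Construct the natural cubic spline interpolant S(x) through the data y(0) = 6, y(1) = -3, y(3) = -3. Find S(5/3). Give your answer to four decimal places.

-5.2222

Put σ_i = S'' at the i-th knot. Here h = (1, 2) and Δ = (-9, 0), so the interior equations h_(i-1)·σ_(i-1) + 2(h_(i-1)+h_i)·σ_i + h_i·σ_(i+1) = 6(Δ_i − Δ_(i-1)) read
  1·σ_0 + 6·σ_1 + 2·σ_2 = 6(Δ_1 - Δ_0) = 54
Natural end conditions: σ_0 = σ_2 = 0.
Solving the tridiagonal system: σ_0 = 0, σ_1 = 9, σ_2 = 0.
On [1, 3], S(x) = -3 - 6·(x - 1) + 9/2·(x - 1)² - 3/4·(x - 1)³.
With (x - 1) = 2/3: S(5/3) = -47/9.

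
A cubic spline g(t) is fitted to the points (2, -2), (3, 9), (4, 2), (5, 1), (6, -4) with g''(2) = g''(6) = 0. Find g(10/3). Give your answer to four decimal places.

7.6640

With M_i denoting the second derivative at x_i, h_i = 1, 1, 1, 1, and Δ_i = (y_(i+1) − y_i)/h_i = 11, -7, -1, -5:
  1·M_0 + 4·M_1 + 1·M_2 = 6(Δ_1 - Δ_0) = -108
  1·M_1 + 4·M_2 + 1·M_3 = 6(Δ_2 - Δ_1) = 36
  1·M_2 + 4·M_3 + 1·M_4 = 6(Δ_3 - Δ_2) = -24
Natural end conditions: M_0 = M_4 = 0.
Solving: M_0 = 0, M_1 = -447/14, M_2 = 138/7, M_3 = -153/14, M_4 = 0.
On [3, 4], g(t) = 9 + 5/14·(t - 3) - 447/28·(t - 3)² + 241/28·(t - 3)³.
With (t - 3) = 1/3: g(10/3) = 2897/378.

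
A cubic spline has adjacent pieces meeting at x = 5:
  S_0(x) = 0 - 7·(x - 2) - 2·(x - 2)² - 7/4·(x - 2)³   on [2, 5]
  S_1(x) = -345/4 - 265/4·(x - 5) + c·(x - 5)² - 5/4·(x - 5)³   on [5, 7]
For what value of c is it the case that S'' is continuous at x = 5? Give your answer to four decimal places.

S_0''(x) = -4 - 21/2·(x - 2), so S_0''(5) = -71/2. On the right, S_1''(5) = 2c, so c = -71/4.

-17.7500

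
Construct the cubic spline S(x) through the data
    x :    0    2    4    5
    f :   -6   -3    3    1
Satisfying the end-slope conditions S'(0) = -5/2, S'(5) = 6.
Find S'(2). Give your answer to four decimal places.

4.8261

Let m_i = S''(x_i). Step sizes h_i = 2, 2, 1; slopes of the chords Δ_i = (y_(i+1) - y_i)/h_i = 3/2, 3, -2.
  2·m_0 + 8·m_1 + 2·m_2 = 6(Δ_1 - Δ_0) = 9
  2·m_1 + 6·m_2 + 1·m_3 = 6(Δ_2 - Δ_1) = -30
Clamped end conditions give two more equations: 2h_0·m_0 + h_0·m_1 = 6(Δ_0 - S'(0)) = 24 and h_2·m_2 + 2h_2·m_3 = 6(S'(5) - Δ_2) = 48.
Hence m_0 = 215/46, m_1 = 61/23, m_2 = -248/23, m_3 = 676/23.
On [2, 4], S'(x) = b_1 + 2c_1·(x - 2) + 3d_1·(x - 2)² with b_1 = Δ_1 - h_1(2m_1 + m_2)/6 = 111/23, c_1 = m_1/2 = 61/46, d_1 = (m_2 - m_1)/(6h_1) = -103/92. So S'(2) = 111/23.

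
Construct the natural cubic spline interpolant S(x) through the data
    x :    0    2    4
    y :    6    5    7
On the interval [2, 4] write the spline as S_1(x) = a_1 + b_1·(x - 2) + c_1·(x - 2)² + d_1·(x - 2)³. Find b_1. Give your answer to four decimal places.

With m_i denoting the second derivative at x_i, h_i = 2, 2, and Δ_i = (y_(i+1) − y_i)/h_i = -1/2, 1:
  2·m_0 + 8·m_1 + 2·m_2 = 6(Δ_1 - Δ_0) = 9
Natural end conditions: m_0 = m_2 = 0.
Forward elimination and back-substitution give m_0 = 0, m_1 = 9/8, m_2 = 0.
On [2, 4], with S_1(x) = a_1 + b_1·(x - 2) + c_1·(x - 2)² + d_1·(x - 2)³: c_1 = m_1/2 = 9/16, d_1 = (m_2 - m_1)/(6h_1) = -3/32, b_1 = Δ_1 - h_1(2m_1 + m_2)/6 = 1/4.

0.2500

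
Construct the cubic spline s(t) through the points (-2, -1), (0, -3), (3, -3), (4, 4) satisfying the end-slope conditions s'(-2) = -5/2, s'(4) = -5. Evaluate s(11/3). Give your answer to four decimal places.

3.6681

Write m_i for s''(x_i). With h_i = 2, 3, 1 and divided differences Δ_i = -1, 0, 7, the continuity of s' gives the tridiagonal system
  2·m_0 + 10·m_1 + 3·m_2 = 6(Δ_1 - Δ_0) = 6
  3·m_1 + 8·m_2 + 1·m_3 = 6(Δ_2 - Δ_1) = 42
Clamped end conditions give two more equations: 2h_0·m_0 + h_0·m_1 = 6(Δ_0 - s'(-2)) = 9 and h_2·m_2 + 2h_2·m_3 = 6(s'(4) - Δ_2) = -72.
Solving the tridiagonal system: m_0 = 54/13, m_1 = -99/26, m_2 = 155/13, m_3 = -1091/26.
On [3, 4], s(t) = -3 + 521/52·(t - 3) + 155/26·(t - 3)² - 467/52·(t - 3)³.
With (t - 3) = 2/3: s(11/3) = 2575/702.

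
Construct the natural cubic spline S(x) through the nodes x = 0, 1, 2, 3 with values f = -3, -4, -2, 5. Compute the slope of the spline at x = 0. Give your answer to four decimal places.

Write σ_i for S''(x_i). With h_i = 1, 1, 1 and divided differences Δ_i = -1, 2, 7, the continuity of S' gives the tridiagonal system
  1·σ_0 + 4·σ_1 + 1·σ_2 = 6(Δ_1 - Δ_0) = 18
  1·σ_1 + 4·σ_2 + 1·σ_3 = 6(Δ_2 - Δ_1) = 30
Natural end conditions: σ_0 = σ_3 = 0.
Forward elimination and back-substitution give σ_0 = 0, σ_1 = 14/5, σ_2 = 34/5, σ_3 = 0.
On [0, 1], S'(x) = b_0 + 2c_0·x + 3d_0·x² with b_0 = Δ_0 - h_0(2σ_0 + σ_1)/6 = -22/15, c_0 = σ_0/2 = 0, d_0 = (σ_1 - σ_0)/(6h_0) = 7/15. So S'(0) = -22/15.

-1.4667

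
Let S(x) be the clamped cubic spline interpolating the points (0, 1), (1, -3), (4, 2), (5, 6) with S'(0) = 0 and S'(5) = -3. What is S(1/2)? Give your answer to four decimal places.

Put m_i = S'' at the i-th knot. Here h = (1, 3, 1) and Δ = (-4, 5/3, 4), so the interior equations h_(i-1)·m_(i-1) + 2(h_(i-1)+h_i)·m_i + h_i·m_(i+1) = 6(Δ_i − Δ_(i-1)) read
  1·m_0 + 8·m_1 + 3·m_2 = 6(Δ_1 - Δ_0) = 34
  3·m_1 + 8·m_2 + 1·m_3 = 6(Δ_2 - Δ_1) = 14
Clamped end conditions give two more equations: 2h_0·m_0 + h_0·m_1 = 6(Δ_0 - S'(0)) = -24 and h_2·m_2 + 2h_2·m_3 = 6(S'(5) - Δ_2) = -42.
Solving: m_0 = -916/63, m_1 = 320/63, m_2 = 166/63, m_3 = -1406/63.
On [0, 1], S(x) = 1 + 0·x - 458/63·x² + 206/63·x³.
With x = 1/2: S(1/2) = -103/252.

-0.4087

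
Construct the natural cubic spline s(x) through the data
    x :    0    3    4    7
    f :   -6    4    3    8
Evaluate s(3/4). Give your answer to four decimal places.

-2.2500

Put M_i = s'' at the i-th knot. Here h = (3, 1, 3) and Δ = (10/3, -1, 5/3), so the interior equations h_(i-1)·M_(i-1) + 2(h_(i-1)+h_i)·M_i + h_i·M_(i+1) = 6(Δ_i − Δ_(i-1)) read
  3·M_0 + 8·M_1 + 1·M_2 = 6(Δ_1 - Δ_0) = -26
  1·M_1 + 8·M_2 + 3·M_3 = 6(Δ_2 - Δ_1) = 16
Natural end conditions: M_0 = M_3 = 0.
Hence M_0 = 0, M_1 = -32/9, M_2 = 22/9, M_3 = 0.
On [0, 3], s(x) = -6 + 46/9·x + 0·x² - 16/81·x³.
With x = 3/4: s(3/4) = -9/4.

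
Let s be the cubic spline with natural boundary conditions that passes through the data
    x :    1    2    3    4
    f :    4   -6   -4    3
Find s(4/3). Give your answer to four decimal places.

-0.1827

Let M_i = s''(x_i). Step sizes h_i = 1, 1, 1; slopes of the chords Δ_i = (y_(i+1) - y_i)/h_i = -10, 2, 7.
  1·M_0 + 4·M_1 + 1·M_2 = 6(Δ_1 - Δ_0) = 72
  1·M_1 + 4·M_2 + 1·M_3 = 6(Δ_2 - Δ_1) = 30
Natural end conditions: M_0 = M_3 = 0.
Solving: M_0 = 0, M_1 = 86/5, M_2 = 16/5, M_3 = 0.
On [1, 2], s(x) = 4 - 193/15·(x - 1) + 0·(x - 1)² + 43/15·(x - 1)³.
With (x - 1) = 1/3: s(4/3) = -74/405.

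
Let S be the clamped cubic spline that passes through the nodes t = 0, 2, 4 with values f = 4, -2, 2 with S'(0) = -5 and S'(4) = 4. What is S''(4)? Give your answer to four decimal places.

1.5000

With m_i denoting the second derivative at x_i, h_i = 2, 2, and Δ_i = (y_(i+1) − y_i)/h_i = -3, 2:
  2·m_0 + 8·m_1 + 2·m_2 = 6(Δ_1 - Δ_0) = 30
Clamped end conditions give two more equations: 2h_0·m_0 + h_0·m_1 = 6(Δ_0 - S'(0)) = 12 and h_1·m_1 + 2h_1·m_2 = 6(S'(4) - Δ_1) = 12.
Hence m_0 = 3/2, m_1 = 3, m_2 = 3/2.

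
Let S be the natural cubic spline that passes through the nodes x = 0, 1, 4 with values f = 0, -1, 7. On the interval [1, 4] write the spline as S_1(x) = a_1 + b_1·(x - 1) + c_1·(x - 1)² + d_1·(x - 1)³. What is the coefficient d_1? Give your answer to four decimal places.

-0.1528

With m_i denoting the second derivative at x_i, h_i = 1, 3, and Δ_i = (y_(i+1) − y_i)/h_i = -1, 8/3:
  1·m_0 + 8·m_1 + 3·m_2 = 6(Δ_1 - Δ_0) = 22
Natural end conditions: m_0 = m_2 = 0.
Solving: m_0 = 0, m_1 = 11/4, m_2 = 0.
On [1, 4], with S_1(x) = a_1 + b_1·(x - 1) + c_1·(x - 1)² + d_1·(x - 1)³: c_1 = m_1/2 = 11/8, d_1 = (m_2 - m_1)/(6h_1) = -11/72, b_1 = Δ_1 - h_1(2m_1 + m_2)/6 = -1/12.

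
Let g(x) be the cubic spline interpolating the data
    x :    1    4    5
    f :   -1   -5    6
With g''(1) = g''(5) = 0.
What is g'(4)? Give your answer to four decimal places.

7.9167

Put M_i = g'' at the i-th knot. Here h = (3, 1) and Δ = (-4/3, 11), so the interior equations h_(i-1)·M_(i-1) + 2(h_(i-1)+h_i)·M_i + h_i·M_(i+1) = 6(Δ_i − Δ_(i-1)) read
  3·M_0 + 8·M_1 + 1·M_2 = 6(Δ_1 - Δ_0) = 74
Natural end conditions: M_0 = M_2 = 0.
Solving: M_0 = 0, M_1 = 37/4, M_2 = 0.
On [4, 5], g'(x) = b_1 + 2c_1·(x - 4) + 3d_1·(x - 4)² with b_1 = Δ_1 - h_1(2M_1 + M_2)/6 = 95/12, c_1 = M_1/2 = 37/8, d_1 = (M_2 - M_1)/(6h_1) = -37/24. So g'(4) = 95/12.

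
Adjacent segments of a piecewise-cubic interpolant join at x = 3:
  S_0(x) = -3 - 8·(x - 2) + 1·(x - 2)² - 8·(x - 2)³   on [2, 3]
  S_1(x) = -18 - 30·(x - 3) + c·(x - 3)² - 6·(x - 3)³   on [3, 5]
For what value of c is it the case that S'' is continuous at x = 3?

-23

S_0''(x) = 2 - 48·(x - 2), so S_0''(3) = -46. On the right, S_1''(3) = 2c, so c = -23.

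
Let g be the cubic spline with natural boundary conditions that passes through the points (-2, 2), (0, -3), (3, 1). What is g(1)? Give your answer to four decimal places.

-2.9444

With σ_i denoting the second derivative at x_i, h_i = 2, 3, and Δ_i = (y_(i+1) − y_i)/h_i = -5/2, 4/3:
  2·σ_0 + 10·σ_1 + 3·σ_2 = 6(Δ_1 - Δ_0) = 23
Natural end conditions: σ_0 = σ_2 = 0.
Hence σ_0 = 0, σ_1 = 23/10, σ_2 = 0.
On [0, 3], g(x) = -3 - 29/30·x + 23/20·x² - 23/180·x³.
With x = 1: g(1) = -53/18.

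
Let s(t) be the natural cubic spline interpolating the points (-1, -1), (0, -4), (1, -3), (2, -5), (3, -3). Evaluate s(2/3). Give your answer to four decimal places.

-3.2063

Write m_i for s''(x_i). With h_i = 1, 1, 1, 1 and divided differences Δ_i = -3, 1, -2, 2, the continuity of s' gives the tridiagonal system
  1·m_0 + 4·m_1 + 1·m_2 = 6(Δ_1 - Δ_0) = 24
  1·m_1 + 4·m_2 + 1·m_3 = 6(Δ_2 - Δ_1) = -18
  1·m_2 + 4·m_3 + 1·m_4 = 6(Δ_3 - Δ_2) = 24
Natural end conditions: m_0 = m_4 = 0.
Solving the tridiagonal system: m_0 = 0, m_1 = 57/7, m_2 = -60/7, m_3 = 57/7, m_4 = 0.
On [0, 1], s(t) = -4 - 2/7·t + 57/14·t² - 39/14·t³.
With t = 2/3: s(2/3) = -202/63.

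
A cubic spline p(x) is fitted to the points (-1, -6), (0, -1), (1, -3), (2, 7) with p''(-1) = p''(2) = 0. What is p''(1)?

22

Write m_i for p''(x_i). With h_i = 1, 1, 1 and divided differences Δ_i = 5, -2, 10, the continuity of p' gives the tridiagonal system
  1·m_0 + 4·m_1 + 1·m_2 = 6(Δ_1 - Δ_0) = -42
  1·m_1 + 4·m_2 + 1·m_3 = 6(Δ_2 - Δ_1) = 72
Natural end conditions: m_0 = m_3 = 0.
Hence m_0 = 0, m_1 = -16, m_2 = 22, m_3 = 0.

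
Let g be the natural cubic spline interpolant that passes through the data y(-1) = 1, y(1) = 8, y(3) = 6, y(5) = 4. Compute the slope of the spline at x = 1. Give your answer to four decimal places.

Let M_i = g''(x_i). Step sizes h_i = 2, 2, 2; slopes of the chords Δ_i = (y_(i+1) - y_i)/h_i = 7/2, -1, -1.
  2·M_0 + 8·M_1 + 2·M_2 = 6(Δ_1 - Δ_0) = -27
  2·M_1 + 8·M_2 + 2·M_3 = 6(Δ_2 - Δ_1) = 0
Natural end conditions: M_0 = M_3 = 0.
Forward elimination and back-substitution give M_0 = 0, M_1 = -18/5, M_2 = 9/10, M_3 = 0.
On [1, 3], g'(x) = b_1 + 2c_1·(x - 1) + 3d_1·(x - 1)² with b_1 = Δ_1 - h_1(2M_1 + M_2)/6 = 11/10, c_1 = M_1/2 = -9/5, d_1 = (M_2 - M_1)/(6h_1) = 3/8. So g'(1) = 11/10.

1.1000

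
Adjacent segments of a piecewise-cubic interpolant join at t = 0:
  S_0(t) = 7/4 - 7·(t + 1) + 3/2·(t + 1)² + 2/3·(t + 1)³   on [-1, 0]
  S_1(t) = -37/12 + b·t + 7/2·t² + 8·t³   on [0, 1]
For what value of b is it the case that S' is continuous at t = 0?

S_0'(t) = -7 + 3·(t + 1) + 2·(t + 1)², so S_0'(0) = -2. On the right, S_1'(0) = b, so b = -2.

-2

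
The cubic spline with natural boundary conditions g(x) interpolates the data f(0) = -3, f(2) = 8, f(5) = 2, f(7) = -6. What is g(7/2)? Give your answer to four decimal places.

7.4663

Write M_i for g''(x_i). With h_i = 2, 3, 2 and divided differences Δ_i = 11/2, -2, -4, the continuity of g' gives the tridiagonal system
  2·M_0 + 10·M_1 + 3·M_2 = 6(Δ_1 - Δ_0) = -45
  3·M_1 + 10·M_2 + 2·M_3 = 6(Δ_2 - Δ_1) = -12
Natural end conditions: M_0 = M_3 = 0.
Solving the tridiagonal system: M_0 = 0, M_1 = -414/91, M_2 = 15/91, M_3 = 0.
On [2, 5], g(x) = 8 + 449/182·(x - 2) - 207/91·(x - 2)² + 11/42·(x - 2)³.
With (x - 2) = 3/2: g(7/2) = 1553/208.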